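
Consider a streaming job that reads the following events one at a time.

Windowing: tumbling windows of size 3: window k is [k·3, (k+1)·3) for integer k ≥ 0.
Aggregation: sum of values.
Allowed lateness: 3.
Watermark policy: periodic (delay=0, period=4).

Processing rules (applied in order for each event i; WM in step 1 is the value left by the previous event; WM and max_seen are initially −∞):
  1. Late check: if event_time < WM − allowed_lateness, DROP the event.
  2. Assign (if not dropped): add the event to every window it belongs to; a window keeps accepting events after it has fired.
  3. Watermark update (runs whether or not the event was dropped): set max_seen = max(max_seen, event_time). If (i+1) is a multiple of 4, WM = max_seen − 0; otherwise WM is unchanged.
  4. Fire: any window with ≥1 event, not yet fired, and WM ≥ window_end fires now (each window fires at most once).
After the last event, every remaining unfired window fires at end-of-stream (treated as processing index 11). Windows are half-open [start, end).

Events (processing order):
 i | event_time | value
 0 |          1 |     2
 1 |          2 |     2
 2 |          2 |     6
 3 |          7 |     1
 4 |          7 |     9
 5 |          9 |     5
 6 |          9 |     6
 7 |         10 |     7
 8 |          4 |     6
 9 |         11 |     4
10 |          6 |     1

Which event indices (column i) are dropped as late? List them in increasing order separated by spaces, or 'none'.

i=0 t=1 v=2: → [0,3); WM=−∞
i=1 t=2 v=2: → [0,3); WM=−∞
i=2 t=2 v=6: → [0,3); WM=−∞
i=3 t=7 v=1: → [6,9); WM=7; [0,3) fires=10
i=4 t=7 v=9: → [6,9); WM=7
i=5 t=9 v=5: → [9,12); WM=7
i=6 t=9 v=6: → [9,12); WM=7
i=7 t=10 v=7: → [9,12); WM=10; [6,9) fires=10
i=8 t=4 v=6: DROP (t<10-3); WM=10
i=9 t=11 v=4: → [9,12); WM=10
i=10 t=6 v=1: DROP (t<10-3); WM=10

8 10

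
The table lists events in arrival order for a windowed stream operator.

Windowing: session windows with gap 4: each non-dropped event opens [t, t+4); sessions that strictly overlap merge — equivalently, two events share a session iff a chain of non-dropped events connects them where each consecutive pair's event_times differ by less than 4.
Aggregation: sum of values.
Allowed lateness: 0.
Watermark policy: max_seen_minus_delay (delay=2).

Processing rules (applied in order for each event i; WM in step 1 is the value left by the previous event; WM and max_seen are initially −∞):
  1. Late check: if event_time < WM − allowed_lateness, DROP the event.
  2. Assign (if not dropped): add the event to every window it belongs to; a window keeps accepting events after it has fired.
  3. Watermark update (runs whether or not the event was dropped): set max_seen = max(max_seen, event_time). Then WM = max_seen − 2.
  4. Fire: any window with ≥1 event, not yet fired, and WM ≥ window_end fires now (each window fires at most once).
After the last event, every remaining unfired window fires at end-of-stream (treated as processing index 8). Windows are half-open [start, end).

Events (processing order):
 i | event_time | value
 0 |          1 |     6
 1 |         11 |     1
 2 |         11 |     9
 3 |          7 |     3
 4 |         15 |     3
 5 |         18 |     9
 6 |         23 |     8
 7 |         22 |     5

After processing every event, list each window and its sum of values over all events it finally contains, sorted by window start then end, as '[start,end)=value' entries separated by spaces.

[1,5)=6 [11,15)=10 [15,22)=12 [22,27)=13

i=0 t=1 v=6: → [1,5); WM=-1
i=1 t=11 v=1: → [11,15); WM=9
i=2 t=11 v=9: → [11,15); WM=9
i=3 t=7 v=3: DROP (t<9-0); WM=9
i=4 t=15 v=3: → [15,19); WM=13
i=5 t=18 v=9: → [15,22); WM=16
i=6 t=23 v=8: → [23,27); WM=21
i=7 t=22 v=5: → [22,27); WM=21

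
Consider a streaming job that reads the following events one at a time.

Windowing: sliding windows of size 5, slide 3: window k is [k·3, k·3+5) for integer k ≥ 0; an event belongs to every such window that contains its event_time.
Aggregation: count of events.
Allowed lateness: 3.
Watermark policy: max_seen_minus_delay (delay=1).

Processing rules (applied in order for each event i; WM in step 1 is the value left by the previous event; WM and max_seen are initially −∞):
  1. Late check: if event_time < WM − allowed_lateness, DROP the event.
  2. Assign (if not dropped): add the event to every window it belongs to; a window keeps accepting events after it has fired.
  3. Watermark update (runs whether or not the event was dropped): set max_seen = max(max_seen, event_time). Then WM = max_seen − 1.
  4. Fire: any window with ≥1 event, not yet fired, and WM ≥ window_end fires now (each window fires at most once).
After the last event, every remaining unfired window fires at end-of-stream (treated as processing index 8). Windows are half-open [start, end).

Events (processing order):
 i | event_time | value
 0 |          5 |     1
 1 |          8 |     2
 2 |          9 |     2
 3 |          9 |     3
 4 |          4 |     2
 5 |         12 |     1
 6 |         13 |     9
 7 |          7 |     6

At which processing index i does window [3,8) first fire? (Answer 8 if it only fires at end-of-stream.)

2

i=0 t=5 v=1: → [3,8); WM=4
i=1 t=8 v=2: → [6,11); WM=7
i=2 t=9 v=2: → [9,14),[6,11); WM=8; [3,8) fires=1
i=3 t=9 v=3: → [9,14),[6,11); WM=8
i=4 t=4 v=2: DROP (t<8-3); WM=8
i=5 t=12 v=1: → [12,17),[9,14); WM=11; [6,11) fires=3
i=6 t=13 v=9: → [12,17),[9,14); WM=12
i=7 t=7 v=6: DROP (t<12-3); WM=12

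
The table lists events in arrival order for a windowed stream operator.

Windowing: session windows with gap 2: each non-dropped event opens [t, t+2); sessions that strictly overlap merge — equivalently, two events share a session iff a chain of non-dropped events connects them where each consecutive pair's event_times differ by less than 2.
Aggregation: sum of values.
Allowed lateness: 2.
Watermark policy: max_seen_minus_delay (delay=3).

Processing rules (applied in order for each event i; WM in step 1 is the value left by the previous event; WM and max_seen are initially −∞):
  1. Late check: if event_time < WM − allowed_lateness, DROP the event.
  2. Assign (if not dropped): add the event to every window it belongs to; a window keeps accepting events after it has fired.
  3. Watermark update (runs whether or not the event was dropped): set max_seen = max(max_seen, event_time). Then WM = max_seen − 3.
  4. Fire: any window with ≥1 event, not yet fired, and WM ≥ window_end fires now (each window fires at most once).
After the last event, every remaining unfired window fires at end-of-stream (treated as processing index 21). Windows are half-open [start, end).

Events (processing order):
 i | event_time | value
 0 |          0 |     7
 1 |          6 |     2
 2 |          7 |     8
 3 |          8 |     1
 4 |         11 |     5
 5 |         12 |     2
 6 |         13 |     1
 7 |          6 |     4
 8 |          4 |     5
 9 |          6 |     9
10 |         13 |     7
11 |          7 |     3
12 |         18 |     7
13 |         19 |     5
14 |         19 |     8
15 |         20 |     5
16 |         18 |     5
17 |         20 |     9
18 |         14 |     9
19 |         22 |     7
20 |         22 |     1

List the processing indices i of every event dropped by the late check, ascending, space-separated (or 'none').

7 8 9 11 18

i=0 t=0 v=7: → [0,2); WM=-3
i=1 t=6 v=2: → [6,8); WM=3
i=2 t=7 v=8: → [6,9); WM=4
i=3 t=8 v=1: → [6,10); WM=5
i=4 t=11 v=5: → [11,13); WM=8
i=5 t=12 v=2: → [11,14); WM=9
i=6 t=13 v=1: → [11,15); WM=10
i=7 t=6 v=4: DROP (t<10-2); WM=10
i=8 t=4 v=5: DROP (t<10-2); WM=10
i=9 t=6 v=9: DROP (t<10-2); WM=10
i=10 t=13 v=7: → [11,15); WM=10
i=11 t=7 v=3: DROP (t<10-2); WM=10
i=12 t=18 v=7: → [18,20); WM=15
i=13 t=19 v=5: → [18,21); WM=16
i=14 t=19 v=8: → [18,21); WM=16
i=15 t=20 v=5: → [18,22); WM=17
i=16 t=18 v=5: → [18,22); WM=17
i=17 t=20 v=9: → [18,22); WM=17
i=18 t=14 v=9: DROP (t<17-2); WM=17
i=19 t=22 v=7: → [22,24); WM=19
i=20 t=22 v=1: → [22,24); WM=19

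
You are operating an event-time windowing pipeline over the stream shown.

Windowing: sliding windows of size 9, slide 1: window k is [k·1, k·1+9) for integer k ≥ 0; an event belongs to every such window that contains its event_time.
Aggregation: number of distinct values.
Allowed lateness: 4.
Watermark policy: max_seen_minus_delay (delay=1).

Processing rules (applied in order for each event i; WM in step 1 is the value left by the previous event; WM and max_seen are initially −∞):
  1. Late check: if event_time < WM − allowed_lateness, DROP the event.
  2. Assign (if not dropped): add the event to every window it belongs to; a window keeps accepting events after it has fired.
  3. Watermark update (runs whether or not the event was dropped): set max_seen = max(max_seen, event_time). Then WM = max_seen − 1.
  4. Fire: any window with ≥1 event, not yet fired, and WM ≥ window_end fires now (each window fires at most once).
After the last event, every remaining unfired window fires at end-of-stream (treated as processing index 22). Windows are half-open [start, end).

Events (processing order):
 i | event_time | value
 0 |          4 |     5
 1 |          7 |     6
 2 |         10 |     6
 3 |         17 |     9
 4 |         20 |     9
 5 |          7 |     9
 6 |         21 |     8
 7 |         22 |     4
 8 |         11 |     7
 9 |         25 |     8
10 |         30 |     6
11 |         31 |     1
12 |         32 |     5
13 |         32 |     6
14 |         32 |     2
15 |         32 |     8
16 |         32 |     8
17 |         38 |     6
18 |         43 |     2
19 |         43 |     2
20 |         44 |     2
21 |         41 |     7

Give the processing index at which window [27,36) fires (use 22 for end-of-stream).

17

i=0 t=4 v=5: → [4,13),[3,12),[2,11),[1,10),[0,9); WM=3
i=1 t=7 v=6: → [7,16),[6,15),[5,14),[4,13),[3,12),[2,11),[1,10),[0,9); WM=6
i=2 t=10 v=6: → [10,19),[9,18),[8,17),[7,16),[6,15),[5,14),[4,13),[3,12),[2,11); WM=9; [0,9) fires=2
i=3 t=17 v=9: → [17,26),[16,25),[15,24),[14,23),[13,22),[12,21),[11,20),[10,19),[9,18); WM=16; [1,10) fires=2 [2,11) fires=2 [3,12) fires=2 [4,13) fires=2 [5,14) fires=1 [6,15) fires=1 [7,16) fires=1
i=4 t=20 v=9: → [20,29),[19,28),[18,27),[17,26),[16,25),[15,24),[14,23),[13,22),[12,21); WM=19; [8,17) fires=1 [9,18) fires=2 [10,19) fires=2
i=5 t=7 v=9: DROP (t<19-4); WM=19
i=6 t=21 v=8: → [21,30),[20,29),[19,28),[18,27),[17,26),[16,25),[15,24),[14,23),[13,22); WM=20; [11,20) fires=1
i=7 t=22 v=4: → [22,31),[21,30),[20,29),[19,28),[18,27),[17,26),[16,25),[15,24),[14,23); WM=21; [12,21) fires=1
i=8 t=11 v=7: DROP (t<21-4); WM=21
i=9 t=25 v=8: → [25,34),[24,33),[23,32),[22,31),[21,30),[20,29),[19,28),[18,27),[17,26); WM=24; [13,22) fires=2 [14,23) fires=3 [15,24) fires=3
i=10 t=30 v=6: → [30,39),[29,38),[28,37),[27,36),[26,35),[25,34),[24,33),[23,32),[22,31); WM=29; [16,25) fires=3 [17,26) fires=3 [18,27) fires=3 [19,28) fires=3 [20,29) fires=3
i=11 t=31 v=1: → [31,40),[30,39),[29,38),[28,37),[27,36),[26,35),[25,34),[24,33),[23,32); WM=30; [21,30) fires=2
i=12 t=32 v=5: → [32,41),[31,40),[30,39),[29,38),[28,37),[27,36),[26,35),[25,34),[24,33); WM=31; [22,31) fires=3
i=13 t=32 v=6: → [32,41),[31,40),[30,39),[29,38),[28,37),[27,36),[26,35),[25,34),[24,33); WM=31
i=14 t=32 v=2: → [32,41),[31,40),[30,39),[29,38),[28,37),[27,36),[26,35),[25,34),[24,33); WM=31
i=15 t=32 v=8: → [32,41),[31,40),[30,39),[29,38),[28,37),[27,36),[26,35),[25,34),[24,33); WM=31
i=16 t=32 v=8: → [32,41),[31,40),[30,39),[29,38),[28,37),[27,36),[26,35),[25,34),[24,33); WM=31
i=17 t=38 v=6: → [38,47),[37,46),[36,45),[35,44),[34,43),[33,42),[32,41),[31,40),[30,39); WM=37; [23,32) fires=3 [24,33) fires=5 [25,34) fires=5 [26,35) fires=5 [27,36) fires=5 [28,37) fires=5
i=18 t=43 v=2: → [43,52),[42,51),[41,50),[40,49),[39,48),[38,47),[37,46),[36,45),[35,44); WM=42; [29,38) fires=5 [30,39) fires=5 [31,40) fires=5 [32,41) fires=4 [33,42) fires=1
i=19 t=43 v=2: → [43,52),[42,51),[41,50),[40,49),[39,48),[38,47),[37,46),[36,45),[35,44); WM=42
i=20 t=44 v=2: → [44,53),[43,52),[42,51),[41,50),[40,49),[39,48),[38,47),[37,46),[36,45); WM=43; [34,43) fires=1
i=21 t=41 v=7: → [41,50),[40,49),[39,48),[38,47),[37,46),[36,45),[35,44),[34,43),[33,42); WM=43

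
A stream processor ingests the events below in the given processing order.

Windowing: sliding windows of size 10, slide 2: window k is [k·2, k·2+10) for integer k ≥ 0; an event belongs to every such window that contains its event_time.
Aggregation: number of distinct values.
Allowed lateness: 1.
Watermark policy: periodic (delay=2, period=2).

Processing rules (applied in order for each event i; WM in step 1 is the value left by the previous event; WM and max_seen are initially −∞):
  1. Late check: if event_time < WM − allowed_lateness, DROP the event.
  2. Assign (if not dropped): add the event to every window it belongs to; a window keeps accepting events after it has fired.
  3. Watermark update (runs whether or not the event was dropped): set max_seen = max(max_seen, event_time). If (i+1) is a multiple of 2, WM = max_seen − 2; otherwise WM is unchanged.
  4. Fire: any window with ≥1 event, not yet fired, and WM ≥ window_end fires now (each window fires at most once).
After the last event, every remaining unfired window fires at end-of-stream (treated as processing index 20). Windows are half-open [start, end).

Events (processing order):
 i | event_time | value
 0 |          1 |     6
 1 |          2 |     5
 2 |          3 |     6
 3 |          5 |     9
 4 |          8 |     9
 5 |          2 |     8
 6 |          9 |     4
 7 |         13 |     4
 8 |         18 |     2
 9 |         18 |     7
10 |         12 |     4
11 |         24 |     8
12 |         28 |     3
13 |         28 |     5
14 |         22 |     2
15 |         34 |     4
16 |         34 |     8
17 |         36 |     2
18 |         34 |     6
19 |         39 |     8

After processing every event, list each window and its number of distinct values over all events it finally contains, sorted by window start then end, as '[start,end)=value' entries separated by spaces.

[0,10)=5 [2,12)=5 [4,14)=2 [6,16)=2 [8,18)=2 [10,20)=3 [12,22)=3 [14,24)=2 [16,26)=3 [18,28)=3 [20,30)=3 [22,32)=3 [24,34)=3 [26,36)=5 [28,38)=6 [30,40)=4 [32,42)=4 [34,44)=4 [36,46)=2 [38,48)=1

i=0 t=1 v=6: → [0,10); WM=−∞
i=1 t=2 v=5: → [2,12),[0,10); WM=0
i=2 t=3 v=6: → [2,12),[0,10); WM=0
i=3 t=5 v=9: → [4,14),[2,12),[0,10); WM=3
i=4 t=8 v=9: → [8,18),[6,16),[4,14),[2,12),[0,10); WM=3
i=5 t=2 v=8: → [2,12),[0,10); WM=6
i=6 t=9 v=4: → [8,18),[6,16),[4,14),[2,12),[0,10); WM=6
i=7 t=13 v=4: → [12,22),[10,20),[8,18),[6,16),[4,14); WM=11; [0,10) fires=5
i=8 t=18 v=2: → [18,28),[16,26),[14,24),[12,22),[10,20); WM=11
i=9 t=18 v=7: → [18,28),[16,26),[14,24),[12,22),[10,20); WM=16; [2,12) fires=5 [4,14) fires=2 [6,16) fires=2
i=10 t=12 v=4: DROP (t<16-1); WM=16
i=11 t=24 v=8: → [24,34),[22,32),[20,30),[18,28),[16,26); WM=22; [8,18) fires=2 [10,20) fires=3 [12,22) fires=3
i=12 t=28 v=3: → [28,38),[26,36),[24,34),[22,32),[20,30); WM=22
i=13 t=28 v=5: → [28,38),[26,36),[24,34),[22,32),[20,30); WM=26; [14,24) fires=2 [16,26) fires=3
i=14 t=22 v=2: DROP (t<26-1); WM=26
i=15 t=34 v=4: → [34,44),[32,42),[30,40),[28,38),[26,36); WM=32; [18,28) fires=3 [20,30) fires=3 [22,32) fires=3
i=16 t=34 v=8: → [34,44),[32,42),[30,40),[28,38),[26,36); WM=32
i=17 t=36 v=2: → [36,46),[34,44),[32,42),[30,40),[28,38); WM=34; [24,34) fires=3
i=18 t=34 v=6: → [34,44),[32,42),[30,40),[28,38),[26,36); WM=34
i=19 t=39 v=8: → [38,48),[36,46),[34,44),[32,42),[30,40); WM=37; [26,36) fires=5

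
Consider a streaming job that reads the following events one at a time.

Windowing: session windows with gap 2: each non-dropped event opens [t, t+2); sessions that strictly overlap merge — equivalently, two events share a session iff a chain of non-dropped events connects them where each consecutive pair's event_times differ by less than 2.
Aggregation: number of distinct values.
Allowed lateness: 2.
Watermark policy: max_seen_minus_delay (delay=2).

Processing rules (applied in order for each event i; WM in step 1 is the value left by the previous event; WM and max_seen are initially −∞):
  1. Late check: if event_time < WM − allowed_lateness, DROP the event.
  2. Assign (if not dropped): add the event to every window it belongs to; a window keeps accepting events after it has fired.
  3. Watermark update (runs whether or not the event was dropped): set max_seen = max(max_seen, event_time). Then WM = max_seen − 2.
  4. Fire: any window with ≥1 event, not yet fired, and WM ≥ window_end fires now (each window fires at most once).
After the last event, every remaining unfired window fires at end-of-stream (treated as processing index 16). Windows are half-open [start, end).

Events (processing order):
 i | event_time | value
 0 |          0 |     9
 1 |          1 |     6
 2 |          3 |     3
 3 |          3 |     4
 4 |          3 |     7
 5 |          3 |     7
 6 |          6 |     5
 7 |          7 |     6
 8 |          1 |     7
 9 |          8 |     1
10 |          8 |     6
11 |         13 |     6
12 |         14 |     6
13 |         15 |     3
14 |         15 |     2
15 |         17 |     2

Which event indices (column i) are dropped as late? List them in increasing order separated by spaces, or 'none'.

8

i=0 t=0 v=9: → [0,2); WM=-2
i=1 t=1 v=6: → [0,3); WM=-1
i=2 t=3 v=3: → [3,5); WM=1
i=3 t=3 v=4: → [3,5); WM=1
i=4 t=3 v=7: → [3,5); WM=1
i=5 t=3 v=7: → [3,5); WM=1
i=6 t=6 v=5: → [6,8); WM=4
i=7 t=7 v=6: → [6,9); WM=5
i=8 t=1 v=7: DROP (t<5-2); WM=5
i=9 t=8 v=1: → [6,10); WM=6
i=10 t=8 v=6: → [6,10); WM=6
i=11 t=13 v=6: → [13,15); WM=11
i=12 t=14 v=6: → [13,16); WM=12
i=13 t=15 v=3: → [13,17); WM=13
i=14 t=15 v=2: → [13,17); WM=13
i=15 t=17 v=2: → [17,19); WM=15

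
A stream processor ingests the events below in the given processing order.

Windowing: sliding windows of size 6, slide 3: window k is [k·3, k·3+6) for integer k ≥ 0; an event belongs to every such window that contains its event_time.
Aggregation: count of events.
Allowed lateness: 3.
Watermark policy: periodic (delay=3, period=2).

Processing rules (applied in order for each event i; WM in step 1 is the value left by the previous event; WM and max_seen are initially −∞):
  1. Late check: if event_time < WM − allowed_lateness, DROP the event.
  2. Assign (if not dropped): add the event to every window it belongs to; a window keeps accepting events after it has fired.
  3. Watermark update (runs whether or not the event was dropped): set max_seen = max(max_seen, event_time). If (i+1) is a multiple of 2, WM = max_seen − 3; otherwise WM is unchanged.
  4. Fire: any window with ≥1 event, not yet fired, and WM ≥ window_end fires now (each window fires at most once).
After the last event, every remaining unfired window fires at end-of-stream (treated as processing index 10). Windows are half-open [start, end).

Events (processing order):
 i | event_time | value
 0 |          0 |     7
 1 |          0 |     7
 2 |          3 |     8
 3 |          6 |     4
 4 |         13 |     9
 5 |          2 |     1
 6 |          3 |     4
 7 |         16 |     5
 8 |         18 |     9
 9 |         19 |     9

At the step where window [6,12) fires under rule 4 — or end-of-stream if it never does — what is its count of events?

i=0 t=0 v=7: → [0,6); WM=−∞
i=1 t=0 v=7: → [0,6); WM=-3
i=2 t=3 v=8: → [3,9),[0,6); WM=-3
i=3 t=6 v=4: → [6,12),[3,9); WM=3
i=4 t=13 v=9: → [12,18),[9,15); WM=3
i=5 t=2 v=1: → [0,6); WM=10; [0,6) fires=4 [3,9) fires=2
i=6 t=3 v=4: DROP (t<10-3); WM=10
i=7 t=16 v=5: → [15,21),[12,18); WM=13; [6,12) fires=1
i=8 t=18 v=9: → [18,24),[15,21); WM=13
i=9 t=19 v=9: → [18,24),[15,21); WM=16; [9,15) fires=1

1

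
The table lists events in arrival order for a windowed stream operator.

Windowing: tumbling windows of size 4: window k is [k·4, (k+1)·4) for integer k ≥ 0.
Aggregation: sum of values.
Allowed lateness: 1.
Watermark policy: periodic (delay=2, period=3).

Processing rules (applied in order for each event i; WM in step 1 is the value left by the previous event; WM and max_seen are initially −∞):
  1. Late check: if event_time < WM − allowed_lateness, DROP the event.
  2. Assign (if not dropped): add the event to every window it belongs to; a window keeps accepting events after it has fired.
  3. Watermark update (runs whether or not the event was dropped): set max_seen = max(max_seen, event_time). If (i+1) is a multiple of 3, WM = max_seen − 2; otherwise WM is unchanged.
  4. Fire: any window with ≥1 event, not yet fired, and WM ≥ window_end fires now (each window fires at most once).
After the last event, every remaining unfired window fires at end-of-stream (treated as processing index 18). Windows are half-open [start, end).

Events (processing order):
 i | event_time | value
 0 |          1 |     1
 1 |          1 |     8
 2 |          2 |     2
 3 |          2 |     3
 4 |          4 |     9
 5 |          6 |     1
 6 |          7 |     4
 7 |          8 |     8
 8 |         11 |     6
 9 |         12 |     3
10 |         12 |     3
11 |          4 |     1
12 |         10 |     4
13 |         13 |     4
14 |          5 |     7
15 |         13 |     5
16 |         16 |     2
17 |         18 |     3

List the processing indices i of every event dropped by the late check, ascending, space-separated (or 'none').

i=0 t=1 v=1: → [0,4); WM=−∞
i=1 t=1 v=8: → [0,4); WM=−∞
i=2 t=2 v=2: → [0,4); WM=0
i=3 t=2 v=3: → [0,4); WM=0
i=4 t=4 v=9: → [4,8); WM=0
i=5 t=6 v=1: → [4,8); WM=4; [0,4) fires=14
i=6 t=7 v=4: → [4,8); WM=4
i=7 t=8 v=8: → [8,12); WM=4
i=8 t=11 v=6: → [8,12); WM=9; [4,8) fires=14
i=9 t=12 v=3: → [12,16); WM=9
i=10 t=12 v=3: → [12,16); WM=9
i=11 t=4 v=1: DROP (t<9-1); WM=10
i=12 t=10 v=4: → [8,12); WM=10
i=13 t=13 v=4: → [12,16); WM=10
i=14 t=5 v=7: DROP (t<10-1); WM=11
i=15 t=13 v=5: → [12,16); WM=11
i=16 t=16 v=2: → [16,20); WM=11
i=17 t=18 v=3: → [16,20); WM=16; [8,12) fires=18 [12,16) fires=15

11 14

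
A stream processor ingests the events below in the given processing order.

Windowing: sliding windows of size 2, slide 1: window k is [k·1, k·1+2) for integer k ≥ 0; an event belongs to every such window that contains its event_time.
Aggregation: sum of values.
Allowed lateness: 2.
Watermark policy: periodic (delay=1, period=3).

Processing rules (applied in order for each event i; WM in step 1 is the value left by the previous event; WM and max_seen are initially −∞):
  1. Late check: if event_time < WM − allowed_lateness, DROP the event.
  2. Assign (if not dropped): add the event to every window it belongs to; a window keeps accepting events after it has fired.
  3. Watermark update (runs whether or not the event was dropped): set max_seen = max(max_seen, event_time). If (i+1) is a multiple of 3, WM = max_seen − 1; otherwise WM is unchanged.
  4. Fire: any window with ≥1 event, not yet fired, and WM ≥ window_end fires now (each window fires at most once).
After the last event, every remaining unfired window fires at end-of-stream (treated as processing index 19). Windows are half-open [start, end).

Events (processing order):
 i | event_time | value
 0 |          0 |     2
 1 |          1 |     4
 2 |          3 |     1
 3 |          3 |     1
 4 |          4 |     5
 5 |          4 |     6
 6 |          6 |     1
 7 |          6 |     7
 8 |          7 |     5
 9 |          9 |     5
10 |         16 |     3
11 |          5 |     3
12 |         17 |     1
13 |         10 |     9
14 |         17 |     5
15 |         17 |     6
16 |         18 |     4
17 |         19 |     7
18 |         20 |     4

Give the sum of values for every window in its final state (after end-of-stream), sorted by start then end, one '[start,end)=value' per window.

[0,2)=6 [1,3)=4 [2,4)=2 [3,5)=13 [4,6)=14 [5,7)=11 [6,8)=13 [7,9)=5 [8,10)=5 [9,11)=5 [15,17)=3 [16,18)=15 [17,19)=16 [18,20)=11 [19,21)=11 [20,22)=4

i=0 t=0 v=2: → [0,2); WM=−∞
i=1 t=1 v=4: → [1,3),[0,2); WM=−∞
i=2 t=3 v=1: → [3,5),[2,4); WM=2; [0,2) fires=6
i=3 t=3 v=1: → [3,5),[2,4); WM=2
i=4 t=4 v=5: → [4,6),[3,5); WM=2
i=5 t=4 v=6: → [4,6),[3,5); WM=3; [1,3) fires=4
i=6 t=6 v=1: → [6,8),[5,7); WM=3
i=7 t=6 v=7: → [6,8),[5,7); WM=3
i=8 t=7 v=5: → [7,9),[6,8); WM=6; [2,4) fires=2 [3,5) fires=13 [4,6) fires=11
i=9 t=9 v=5: → [9,11),[8,10); WM=6
i=10 t=16 v=3: → [16,18),[15,17); WM=6
i=11 t=5 v=3: → [5,7),[4,6); WM=15; [5,7) fires=11 [6,8) fires=13 [7,9) fires=5 [8,10) fires=5 [9,11) fires=5
i=12 t=17 v=1: → [17,19),[16,18); WM=15
i=13 t=10 v=9: DROP (t<15-2); WM=15
i=14 t=17 v=5: → [17,19),[16,18); WM=16
i=15 t=17 v=6: → [17,19),[16,18); WM=16
i=16 t=18 v=4: → [18,20),[17,19); WM=16
i=17 t=19 v=7: → [19,21),[18,20); WM=18; [15,17) fires=3 [16,18) fires=15
i=18 t=20 v=4: → [20,22),[19,21); WM=18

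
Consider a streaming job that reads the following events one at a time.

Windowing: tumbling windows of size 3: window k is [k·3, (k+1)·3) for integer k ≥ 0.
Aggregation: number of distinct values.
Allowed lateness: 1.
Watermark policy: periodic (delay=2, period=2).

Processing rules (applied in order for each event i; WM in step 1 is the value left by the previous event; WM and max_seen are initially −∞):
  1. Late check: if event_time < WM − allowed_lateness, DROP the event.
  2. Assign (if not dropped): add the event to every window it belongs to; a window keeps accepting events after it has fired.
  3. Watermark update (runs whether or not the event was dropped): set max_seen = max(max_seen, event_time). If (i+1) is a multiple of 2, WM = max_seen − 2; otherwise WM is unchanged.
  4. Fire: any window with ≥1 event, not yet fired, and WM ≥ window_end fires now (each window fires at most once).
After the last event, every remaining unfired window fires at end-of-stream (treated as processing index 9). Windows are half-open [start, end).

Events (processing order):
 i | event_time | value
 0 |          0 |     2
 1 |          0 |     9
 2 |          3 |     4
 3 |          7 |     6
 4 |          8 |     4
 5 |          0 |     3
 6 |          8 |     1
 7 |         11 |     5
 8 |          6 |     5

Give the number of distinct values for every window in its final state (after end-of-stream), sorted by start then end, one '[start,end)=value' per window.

i=0 t=0 v=2: → [0,3); WM=−∞
i=1 t=0 v=9: → [0,3); WM=-2
i=2 t=3 v=4: → [3,6); WM=-2
i=3 t=7 v=6: → [6,9); WM=5; [0,3) fires=2
i=4 t=8 v=4: → [6,9); WM=5
i=5 t=0 v=3: DROP (t<5-1); WM=6; [3,6) fires=1
i=6 t=8 v=1: → [6,9); WM=6
i=7 t=11 v=5: → [9,12); WM=9; [6,9) fires=3
i=8 t=6 v=5: DROP (t<9-1); WM=9

[0,3)=2 [3,6)=1 [6,9)=3 [9,12)=1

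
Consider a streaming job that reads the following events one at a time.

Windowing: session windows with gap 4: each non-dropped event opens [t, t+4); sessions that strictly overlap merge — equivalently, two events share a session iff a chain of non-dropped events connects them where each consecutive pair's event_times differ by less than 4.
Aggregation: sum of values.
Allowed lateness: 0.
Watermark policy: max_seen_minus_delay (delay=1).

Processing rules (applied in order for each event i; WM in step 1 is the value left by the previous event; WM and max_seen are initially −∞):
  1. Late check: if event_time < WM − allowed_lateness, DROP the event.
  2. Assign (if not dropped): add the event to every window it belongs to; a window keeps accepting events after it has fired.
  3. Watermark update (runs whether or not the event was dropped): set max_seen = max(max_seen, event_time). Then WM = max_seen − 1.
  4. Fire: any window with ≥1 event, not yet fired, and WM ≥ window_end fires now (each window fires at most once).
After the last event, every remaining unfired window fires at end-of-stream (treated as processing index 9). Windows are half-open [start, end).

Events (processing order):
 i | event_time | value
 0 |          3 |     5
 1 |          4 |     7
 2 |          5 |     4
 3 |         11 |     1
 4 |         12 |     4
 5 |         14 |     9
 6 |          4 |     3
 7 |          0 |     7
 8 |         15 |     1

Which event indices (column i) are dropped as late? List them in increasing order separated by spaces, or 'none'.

i=0 t=3 v=5: → [3,7); WM=2
i=1 t=4 v=7: → [3,8); WM=3
i=2 t=5 v=4: → [3,9); WM=4
i=3 t=11 v=1: → [11,15); WM=10
i=4 t=12 v=4: → [11,16); WM=11
i=5 t=14 v=9: → [11,18); WM=13
i=6 t=4 v=3: DROP (t<13-0); WM=13
i=7 t=0 v=7: DROP (t<13-0); WM=13
i=8 t=15 v=1: → [11,19); WM=14

6 7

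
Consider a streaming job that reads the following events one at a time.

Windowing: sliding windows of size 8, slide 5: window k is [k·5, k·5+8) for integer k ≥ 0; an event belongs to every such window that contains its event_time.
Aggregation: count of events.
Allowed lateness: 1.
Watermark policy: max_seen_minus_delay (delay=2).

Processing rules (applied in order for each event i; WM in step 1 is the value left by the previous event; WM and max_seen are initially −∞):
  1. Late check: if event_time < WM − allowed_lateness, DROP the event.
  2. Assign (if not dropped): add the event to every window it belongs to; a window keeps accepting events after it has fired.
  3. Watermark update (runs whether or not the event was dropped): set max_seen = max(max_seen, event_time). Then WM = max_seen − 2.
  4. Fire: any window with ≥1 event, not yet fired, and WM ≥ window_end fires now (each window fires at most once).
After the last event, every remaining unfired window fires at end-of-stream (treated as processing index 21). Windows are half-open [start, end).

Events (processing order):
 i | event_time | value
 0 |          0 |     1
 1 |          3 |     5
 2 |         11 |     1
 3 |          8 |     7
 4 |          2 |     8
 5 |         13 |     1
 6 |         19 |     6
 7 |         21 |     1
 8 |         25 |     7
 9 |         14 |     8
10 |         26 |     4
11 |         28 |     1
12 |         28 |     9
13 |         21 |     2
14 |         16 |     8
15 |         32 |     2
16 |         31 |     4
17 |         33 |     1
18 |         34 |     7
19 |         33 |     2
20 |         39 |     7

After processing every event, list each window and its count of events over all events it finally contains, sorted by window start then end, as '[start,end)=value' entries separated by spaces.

[0,8)=2 [5,13)=2 [10,18)=2 [15,23)=2 [20,28)=3 [25,33)=6 [30,38)=5 [35,43)=1

i=0 t=0 v=1: → [0,8); WM=-2
i=1 t=3 v=5: → [0,8); WM=1
i=2 t=11 v=1: → [10,18),[5,13); WM=9; [0,8) fires=2
i=3 t=8 v=7: → [5,13); WM=9
i=4 t=2 v=8: DROP (t<9-1); WM=9
i=5 t=13 v=1: → [10,18); WM=11
i=6 t=19 v=6: → [15,23); WM=17; [5,13) fires=2
i=7 t=21 v=1: → [20,28),[15,23); WM=19; [10,18) fires=2
i=8 t=25 v=7: → [25,33),[20,28); WM=23; [15,23) fires=2
i=9 t=14 v=8: DROP (t<23-1); WM=23
i=10 t=26 v=4: → [25,33),[20,28); WM=24
i=11 t=28 v=1: → [25,33); WM=26
i=12 t=28 v=9: → [25,33); WM=26
i=13 t=21 v=2: DROP (t<26-1); WM=26
i=14 t=16 v=8: DROP (t<26-1); WM=26
i=15 t=32 v=2: → [30,38),[25,33); WM=30; [20,28) fires=3
i=16 t=31 v=4: → [30,38),[25,33); WM=30
i=17 t=33 v=1: → [30,38); WM=31
i=18 t=34 v=7: → [30,38); WM=32
i=19 t=33 v=2: → [30,38); WM=32
i=20 t=39 v=7: → [35,43); WM=37; [25,33) fires=6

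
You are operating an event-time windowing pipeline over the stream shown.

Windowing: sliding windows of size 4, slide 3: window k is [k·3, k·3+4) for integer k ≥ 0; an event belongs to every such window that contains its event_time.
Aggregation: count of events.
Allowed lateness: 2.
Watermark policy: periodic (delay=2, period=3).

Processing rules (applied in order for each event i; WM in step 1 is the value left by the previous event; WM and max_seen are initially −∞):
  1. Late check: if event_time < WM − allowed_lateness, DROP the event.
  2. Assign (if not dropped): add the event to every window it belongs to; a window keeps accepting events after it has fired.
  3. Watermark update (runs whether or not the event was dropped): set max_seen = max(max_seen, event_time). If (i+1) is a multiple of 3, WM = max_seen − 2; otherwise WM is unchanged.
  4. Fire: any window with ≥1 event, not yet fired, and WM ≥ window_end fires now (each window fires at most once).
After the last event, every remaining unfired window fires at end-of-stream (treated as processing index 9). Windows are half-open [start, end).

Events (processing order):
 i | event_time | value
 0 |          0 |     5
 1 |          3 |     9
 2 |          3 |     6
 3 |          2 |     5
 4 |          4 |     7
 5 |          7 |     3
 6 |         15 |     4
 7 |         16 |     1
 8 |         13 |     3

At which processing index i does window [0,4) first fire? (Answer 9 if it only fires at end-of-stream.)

i=0 t=0 v=5: → [0,4); WM=−∞
i=1 t=3 v=9: → [3,7),[0,4); WM=−∞
i=2 t=3 v=6: → [3,7),[0,4); WM=1
i=3 t=2 v=5: → [0,4); WM=1
i=4 t=4 v=7: → [3,7); WM=1
i=5 t=7 v=3: → [6,10); WM=5; [0,4) fires=4
i=6 t=15 v=4: → [15,19),[12,16); WM=5
i=7 t=16 v=1: → [15,19); WM=5
i=8 t=13 v=3: → [12,16); WM=14; [3,7) fires=3 [6,10) fires=1

5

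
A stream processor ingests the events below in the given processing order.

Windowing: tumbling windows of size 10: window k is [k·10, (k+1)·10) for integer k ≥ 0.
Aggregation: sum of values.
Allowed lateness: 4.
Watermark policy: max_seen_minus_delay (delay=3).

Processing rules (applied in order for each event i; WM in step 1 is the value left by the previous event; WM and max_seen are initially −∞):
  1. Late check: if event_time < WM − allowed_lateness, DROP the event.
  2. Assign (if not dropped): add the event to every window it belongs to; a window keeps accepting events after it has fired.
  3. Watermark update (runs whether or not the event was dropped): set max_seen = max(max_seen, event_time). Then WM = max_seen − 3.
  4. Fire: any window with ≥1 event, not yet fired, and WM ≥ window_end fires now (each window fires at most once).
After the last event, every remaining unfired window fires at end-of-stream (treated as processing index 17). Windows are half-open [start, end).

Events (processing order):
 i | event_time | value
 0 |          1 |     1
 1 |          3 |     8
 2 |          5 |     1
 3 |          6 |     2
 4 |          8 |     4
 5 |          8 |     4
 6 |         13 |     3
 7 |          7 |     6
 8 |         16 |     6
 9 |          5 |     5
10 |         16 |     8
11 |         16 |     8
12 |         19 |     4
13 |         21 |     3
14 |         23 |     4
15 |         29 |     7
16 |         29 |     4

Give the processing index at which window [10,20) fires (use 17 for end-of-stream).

i=0 t=1 v=1: → [0,10); WM=-2
i=1 t=3 v=8: → [0,10); WM=0
i=2 t=5 v=1: → [0,10); WM=2
i=3 t=6 v=2: → [0,10); WM=3
i=4 t=8 v=4: → [0,10); WM=5
i=5 t=8 v=4: → [0,10); WM=5
i=6 t=13 v=3: → [10,20); WM=10; [0,10) fires=20
i=7 t=7 v=6: → [0,10); WM=10
i=8 t=16 v=6: → [10,20); WM=13
i=9 t=5 v=5: DROP (t<13-4); WM=13
i=10 t=16 v=8: → [10,20); WM=13
i=11 t=16 v=8: → [10,20); WM=13
i=12 t=19 v=4: → [10,20); WM=16
i=13 t=21 v=3: → [20,30); WM=18
i=14 t=23 v=4: → [20,30); WM=20; [10,20) fires=29
i=15 t=29 v=7: → [20,30); WM=26
i=16 t=29 v=4: → [20,30); WM=26

14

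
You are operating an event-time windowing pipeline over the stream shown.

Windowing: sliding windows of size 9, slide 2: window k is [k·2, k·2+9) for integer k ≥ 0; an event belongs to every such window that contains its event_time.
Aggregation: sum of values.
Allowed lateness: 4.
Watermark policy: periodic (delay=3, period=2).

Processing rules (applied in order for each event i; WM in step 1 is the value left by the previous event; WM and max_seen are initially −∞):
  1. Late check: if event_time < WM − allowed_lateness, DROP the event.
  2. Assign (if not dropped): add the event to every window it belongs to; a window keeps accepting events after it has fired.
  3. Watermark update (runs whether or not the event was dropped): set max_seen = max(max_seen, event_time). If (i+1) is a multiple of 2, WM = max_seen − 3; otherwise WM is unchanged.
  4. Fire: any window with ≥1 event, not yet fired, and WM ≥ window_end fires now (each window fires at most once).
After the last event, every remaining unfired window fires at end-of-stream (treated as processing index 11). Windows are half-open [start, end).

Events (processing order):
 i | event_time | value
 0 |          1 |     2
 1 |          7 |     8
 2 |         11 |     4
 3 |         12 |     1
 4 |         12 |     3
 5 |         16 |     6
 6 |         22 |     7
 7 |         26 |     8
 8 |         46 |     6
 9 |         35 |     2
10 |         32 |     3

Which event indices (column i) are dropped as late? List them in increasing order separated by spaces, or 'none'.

10

i=0 t=1 v=2: → [0,9); WM=−∞
i=1 t=7 v=8: → [6,15),[4,13),[2,11),[0,9); WM=4
i=2 t=11 v=4: → [10,19),[8,17),[6,15),[4,13); WM=4
i=3 t=12 v=1: → [12,21),[10,19),[8,17),[6,15),[4,13); WM=9; [0,9) fires=10
i=4 t=12 v=3: → [12,21),[10,19),[8,17),[6,15),[4,13); WM=9
i=5 t=16 v=6: → [16,25),[14,23),[12,21),[10,19),[8,17); WM=13; [2,11) fires=8 [4,13) fires=16
i=6 t=22 v=7: → [22,31),[20,29),[18,27),[16,25),[14,23); WM=13
i=7 t=26 v=8: → [26,35),[24,33),[22,31),[20,29),[18,27); WM=23; [6,15) fires=16 [8,17) fires=14 [10,19) fires=14 [12,21) fires=10 [14,23) fires=13
i=8 t=46 v=6: → [46,55),[44,53),[42,51),[40,49),[38,47); WM=23
i=9 t=35 v=2: → [34,43),[32,41),[30,39),[28,37); WM=43; [16,25) fires=13 [18,27) fires=15 [20,29) fires=15 [22,31) fires=15 [24,33) fires=8 [26,35) fires=8 [28,37) fires=2 [30,39) fires=2 [32,41) fires=2 [34,43) fires=2
i=10 t=32 v=3: DROP (t<43-4); WM=43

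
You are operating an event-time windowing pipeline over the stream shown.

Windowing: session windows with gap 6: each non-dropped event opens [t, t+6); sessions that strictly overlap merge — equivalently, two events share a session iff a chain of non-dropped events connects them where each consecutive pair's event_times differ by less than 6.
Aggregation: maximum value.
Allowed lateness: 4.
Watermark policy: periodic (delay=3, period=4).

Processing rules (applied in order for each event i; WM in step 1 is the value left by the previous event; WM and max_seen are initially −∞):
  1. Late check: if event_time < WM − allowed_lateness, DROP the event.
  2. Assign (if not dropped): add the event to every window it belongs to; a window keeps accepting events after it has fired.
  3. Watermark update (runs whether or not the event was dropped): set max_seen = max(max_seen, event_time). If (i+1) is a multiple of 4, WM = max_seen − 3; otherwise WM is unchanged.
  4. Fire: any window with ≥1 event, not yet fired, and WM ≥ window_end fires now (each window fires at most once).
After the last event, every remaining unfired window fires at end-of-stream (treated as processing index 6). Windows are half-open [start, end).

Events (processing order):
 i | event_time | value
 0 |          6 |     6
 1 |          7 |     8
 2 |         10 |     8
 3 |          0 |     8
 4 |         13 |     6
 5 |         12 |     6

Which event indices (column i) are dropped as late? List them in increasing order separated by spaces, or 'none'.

i=0 t=6 v=6: → [6,12); WM=−∞
i=1 t=7 v=8: → [6,13); WM=−∞
i=2 t=10 v=8: → [6,16); WM=−∞
i=3 t=0 v=8: → [0,6); WM=7
i=4 t=13 v=6: → [6,19); WM=7
i=5 t=12 v=6: → [6,19); WM=7

none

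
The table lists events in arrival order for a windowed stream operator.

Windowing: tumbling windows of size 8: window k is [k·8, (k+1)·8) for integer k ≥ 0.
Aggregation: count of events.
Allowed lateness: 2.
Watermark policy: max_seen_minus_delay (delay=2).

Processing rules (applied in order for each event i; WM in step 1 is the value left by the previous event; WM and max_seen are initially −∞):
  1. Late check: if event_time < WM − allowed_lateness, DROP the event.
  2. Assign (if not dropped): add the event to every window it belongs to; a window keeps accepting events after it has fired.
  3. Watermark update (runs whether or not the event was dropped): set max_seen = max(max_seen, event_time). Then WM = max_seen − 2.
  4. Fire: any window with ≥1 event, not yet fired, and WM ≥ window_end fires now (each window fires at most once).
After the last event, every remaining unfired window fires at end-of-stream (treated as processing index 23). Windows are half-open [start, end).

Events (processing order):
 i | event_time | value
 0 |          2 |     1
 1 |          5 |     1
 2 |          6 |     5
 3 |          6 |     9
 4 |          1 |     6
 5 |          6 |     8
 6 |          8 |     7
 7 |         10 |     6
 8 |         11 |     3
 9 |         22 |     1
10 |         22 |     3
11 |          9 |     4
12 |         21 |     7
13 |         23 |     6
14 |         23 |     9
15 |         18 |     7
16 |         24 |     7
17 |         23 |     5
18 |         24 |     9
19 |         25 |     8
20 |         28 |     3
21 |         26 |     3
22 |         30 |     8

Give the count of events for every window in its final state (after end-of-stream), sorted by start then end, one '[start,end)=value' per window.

[0,8)=5 [8,16)=3 [16,24)=6 [24,32)=6

i=0 t=2 v=1: → [0,8); WM=0
i=1 t=5 v=1: → [0,8); WM=3
i=2 t=6 v=5: → [0,8); WM=4
i=3 t=6 v=9: → [0,8); WM=4
i=4 t=1 v=6: DROP (t<4-2); WM=4
i=5 t=6 v=8: → [0,8); WM=4
i=6 t=8 v=7: → [8,16); WM=6
i=7 t=10 v=6: → [8,16); WM=8; [0,8) fires=5
i=8 t=11 v=3: → [8,16); WM=9
i=9 t=22 v=1: → [16,24); WM=20; [8,16) fires=3
i=10 t=22 v=3: → [16,24); WM=20
i=11 t=9 v=4: DROP (t<20-2); WM=20
i=12 t=21 v=7: → [16,24); WM=20
i=13 t=23 v=6: → [16,24); WM=21
i=14 t=23 v=9: → [16,24); WM=21
i=15 t=18 v=7: DROP (t<21-2); WM=21
i=16 t=24 v=7: → [24,32); WM=22
i=17 t=23 v=5: → [16,24); WM=22
i=18 t=24 v=9: → [24,32); WM=22
i=19 t=25 v=8: → [24,32); WM=23
i=20 t=28 v=3: → [24,32); WM=26; [16,24) fires=6
i=21 t=26 v=3: → [24,32); WM=26
i=22 t=30 v=8: → [24,32); WM=28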